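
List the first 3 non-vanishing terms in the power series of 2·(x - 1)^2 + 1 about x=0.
2·x^2 - 4·x + 3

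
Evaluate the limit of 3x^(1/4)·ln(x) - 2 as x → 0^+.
The product is a 0·∞ indeterminate form at x → 0⁺.
Rewrite the product as 3·ln(x) / x^(-1/4) and apply L'Hôpital, or use the standard hierarchy x^(-1/4) ≫ |ln x| as x → 0⁺.
The indeterminate product → 0, so the limit = -2.

Final answer: -2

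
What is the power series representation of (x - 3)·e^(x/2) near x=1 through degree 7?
-2·e^(1/2) + e^(1/2)·(x - 1)^2/4 + e^(1/2)·(x - 1)^3/12 + e^(1/2)·(x - 1)^4/64 + e^(1/2)·(x - 1)^5/480 + e^(1/2)·(x - 1)^6/4608 + e^(1/2)·(x - 1)^7/53760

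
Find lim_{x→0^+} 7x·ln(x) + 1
The product is a 0·∞ indeterminate form at x → 0⁺.
Rewrite the product as 7·ln(x) / x^(-1) and apply L'Hôpital, or use the standard hierarchy x^(-1) ≫ |ln x| as x → 0⁺.
The indeterminate product → 0, so the limit = 1.

Final answer: 1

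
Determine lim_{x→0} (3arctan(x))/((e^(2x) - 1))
Both numerator and denominator → 0 as x → 0; this is a 0/0 indeterminate form.
Expand each to leading order near x = 0: numerator ~ 3·x, denominator ~ 2·x.
The limit of the ratio is 3/2.

Final answer: 3/2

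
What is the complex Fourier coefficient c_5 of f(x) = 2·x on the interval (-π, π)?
Compute the real Fourier coefficients first: a_5 = 0, b_5 = 4/5.
Then c_5 = (a_5 − i·b_5)/2 = -2·i/5.

Final answer: -2·i/5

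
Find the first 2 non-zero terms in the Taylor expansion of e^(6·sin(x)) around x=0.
6·x + 1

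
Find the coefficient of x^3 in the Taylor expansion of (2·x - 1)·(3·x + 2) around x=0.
Expand to order 3: (2·x - 1)·(3·x + 2) = 6·x^2 + x - 2 + O(x^4).
The coefficient of x^3 is 0.

Final answer: 0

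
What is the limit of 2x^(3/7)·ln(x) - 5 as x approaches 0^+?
The product is a 0·∞ indeterminate form at x → 0⁺.
Rewrite the product as 2·ln(x) / x^(-3/7) and apply L'Hôpital, or use the standard hierarchy x^(-3/7) ≫ |ln x| as x → 0⁺.
The indeterminate product → 0, so the limit = -5.

Final answer: -5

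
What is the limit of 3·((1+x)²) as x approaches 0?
Direct substitution at x = 0 gives 3.

Final answer: 3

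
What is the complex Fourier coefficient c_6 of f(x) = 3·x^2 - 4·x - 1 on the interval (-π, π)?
Compute the real Fourier coefficients first: a_6 = 1/3, b_6 = 4/3.
Then c_6 = (a_6 − i·b_6)/2 = 1/6 - 2·i/3.

Final answer: 1/6 - 2·i/3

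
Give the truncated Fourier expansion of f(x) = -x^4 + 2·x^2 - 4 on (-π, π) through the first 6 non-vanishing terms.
(-56 + 8·π^2)·cos(x) + (5 - 2·π^2)·cos(2·x) + (-40/27 + 8·π^2/9)·cos(3·x) + (11/16 - π^2/2)·cos(4·x) + (-248/625 + 8·π^2/25)·cos(5·x) - π^4/5 - 4 + 2·π^2/3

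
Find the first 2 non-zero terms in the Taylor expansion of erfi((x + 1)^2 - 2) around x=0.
4·e·x/√(π) - erfi(1)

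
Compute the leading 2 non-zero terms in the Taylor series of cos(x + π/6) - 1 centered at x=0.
-x/2 - 1 + √(3)/2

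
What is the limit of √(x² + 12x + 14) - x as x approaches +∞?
This is an ∞ − ∞ indeterminate form.
Multiply and divide by the conjugate √(x²+12x + 14) + x; the x² terms cancel, leaving (12x + 14)/(√(x²+12x + 14)+x) → 12/2 = 6.
Limit = 6.

Final answer: 6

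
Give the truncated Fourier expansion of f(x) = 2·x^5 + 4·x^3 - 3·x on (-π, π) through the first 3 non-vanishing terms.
(-72·π^2 + 4·π^4 + 426)·sin(x) + (-2·π^4 - 6 + 6·π^2)·sin(2·x) + (-8·π^2/27 - 146/81 + 4·π^4/3)·sin(3·x)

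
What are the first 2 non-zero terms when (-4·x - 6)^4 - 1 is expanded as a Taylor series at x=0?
3456·x + 1295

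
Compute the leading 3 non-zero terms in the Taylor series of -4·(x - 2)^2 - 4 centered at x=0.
-4·x^2 + 16·x - 20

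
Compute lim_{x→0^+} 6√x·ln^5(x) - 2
The product is a 0·∞ indeterminate form at x → 0⁺.
Rewrite the product as 6·ln^5(x) / x^(-1/2) and apply L'Hôpital, or use the standard hierarchy x^(-1/2) ≫ |ln x|^5 as x → 0⁺.
The indeterminate product → 0, so the limit = -2.

Final answer: -2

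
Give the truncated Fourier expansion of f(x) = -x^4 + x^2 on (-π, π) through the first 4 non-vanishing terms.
(-52 + 8·π^2)·cos(x) + (4 - 2·π^2)·cos(2·x) + (-28/27 + 8·π^2/9)·cos(3·x) - π^4/5 + π^2/3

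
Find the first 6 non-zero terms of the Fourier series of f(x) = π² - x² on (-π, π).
4·cos(x) - cos(2·x) + 4·cos(3·x)/9 - cos(4·x)/4 + 4·cos(5·x)/25 + 2·π^2/3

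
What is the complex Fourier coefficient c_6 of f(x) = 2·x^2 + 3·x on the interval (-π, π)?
Compute the real Fourier coefficients first: a_6 = 2/9, b_6 = -1.
Then c_6 = (a_6 − i·b_6)/2 = 1/9 + i/2.

Final answer: 1/9 + i/2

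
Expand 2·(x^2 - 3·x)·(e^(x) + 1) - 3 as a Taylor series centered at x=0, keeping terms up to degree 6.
x^6/30 + x^5/12 - x^3 - 2·x^2 - 12·x - 3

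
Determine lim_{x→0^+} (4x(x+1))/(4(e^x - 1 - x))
Both numerator and denominator → 0 as x → 0^+; this is a 0/0 indeterminate form.
Expand each to leading order near x = 0: numerator ~ 4·x, denominator ~ 2·x^2.
The limit of the ratio is ∞.

Final answer: ∞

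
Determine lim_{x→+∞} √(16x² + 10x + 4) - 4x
As x → +∞: multiply by the conjugate to get (10x+4)/(√(16x²+10x+4)+4x); the denominator ~ 8x, so the limit is 10/8 = 5/4.
Limit = 5/4.

Final answer: 5/4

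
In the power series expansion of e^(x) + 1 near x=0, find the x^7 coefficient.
Expand to order 7: e^(x) + 1 = x^7/5040 + x^6/720 + x^5/120 + x^4/24 + x^3/6 + x^2/2 + x + 2 + O(x^8).
The coefficient of x^7 is 1/5040.

Final answer: 1/5040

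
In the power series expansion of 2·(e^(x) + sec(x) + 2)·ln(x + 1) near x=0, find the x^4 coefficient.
Expand to order 4: 2·(e^(x) + sec(x) + 2)·ln(x + 1) = -2·x^4 + 11·x^3/3 - 2·x^2 + 8·x + O(x^5).
The coefficient of x^4 is -2.

Final answer: -2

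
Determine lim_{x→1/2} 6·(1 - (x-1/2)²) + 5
Direct substitution at x = 1/2 gives 11.

Final answer: 11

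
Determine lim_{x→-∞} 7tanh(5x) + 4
Evaluate the dominant behaviour as x → -∞; each term tends to a finite value or vanishes.
Limit = -3.

Final answer: -3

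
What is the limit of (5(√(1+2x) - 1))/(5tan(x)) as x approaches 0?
Both numerator and denominator → 0 as x → 0; this is a 0/0 indeterminate form.
Expand each to leading order near x = 0: numerator ~ 5·x, denominator ~ 5·x.
The limit of the ratio is 1.

Final answer: 1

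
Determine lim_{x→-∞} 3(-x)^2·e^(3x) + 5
The product is a 0·∞ indeterminate form at x → -∞.
Rewrite the product as 3(-x)^2 / e^(-3x) (an ∞/∞ form) and apply L'Hôpital, or use the standard hierarchy e^(3|x|) ≫ |(-x)^2| as x → -∞.
The indeterminate product → 0, so the limit = 5.

Final answer: 5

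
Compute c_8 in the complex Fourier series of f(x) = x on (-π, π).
Compute the real Fourier coefficients first: a_8 = 0, b_8 = -1/4.
Then c_8 = (a_8 − i·b_8)/2 = i/8.

Final answer: i/8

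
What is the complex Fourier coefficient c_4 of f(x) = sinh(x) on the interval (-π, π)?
Compute the real Fourier coefficients first: a_4 = 0, b_4 = -8·sinh(π)/(17·π).
Then c_4 = (a_4 − i·b_4)/2 = 4·i·sinh(π)/(17·π).

Final answer: 4·i·sinh(π)/(17·π)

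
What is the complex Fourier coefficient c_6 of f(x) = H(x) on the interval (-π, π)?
Compute the real Fourier coefficients first: a_6 = 0, b_6 = 0.
Then c_6 = (a_6 − i·b_6)/2 = 0.

Final answer: 0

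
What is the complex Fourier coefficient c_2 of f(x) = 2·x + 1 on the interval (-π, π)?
Compute the real Fourier coefficients first: a_2 = 0, b_2 = -2.
Then c_2 = (a_2 − i·b_2)/2 = i.

Final answer: i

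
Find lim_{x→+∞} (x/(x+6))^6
As x → +∞: x/(x+6) = 1/(1 + 6/x) → 1, and the 6th power of a limit-1 base also → 1.
Limit = 1.

Final answer: 1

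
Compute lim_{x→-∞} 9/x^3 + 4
Evaluate the dominant behaviour as x → -∞; each term tends to a finite value or vanishes.
Limit = 4.

Final answer: 4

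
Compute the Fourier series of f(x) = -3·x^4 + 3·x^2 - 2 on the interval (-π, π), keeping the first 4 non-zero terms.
(-156 + 24·π^2)·cos(x) + (12 - 6·π^2)·cos(2·x) + (-28/9 + 8·π^2/3)·cos(3·x) - 3·π^4/5 - 2 + π^2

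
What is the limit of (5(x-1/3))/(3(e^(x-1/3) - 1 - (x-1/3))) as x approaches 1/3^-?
Both numerator and denominator → 0 as x → 1/3^-; this is a 0/0 indeterminate form.
Expand each to leading order near x = 1/3: numerator ~ 5·(x - 1/3), denominator ~ 3·(x - 1/3)^2/2.
The limit of the ratio is -∞.

Final answer: -∞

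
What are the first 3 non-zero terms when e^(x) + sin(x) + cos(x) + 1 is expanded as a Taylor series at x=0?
x^4/12 + 2·x + 3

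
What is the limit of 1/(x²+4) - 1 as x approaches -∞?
Evaluate the dominant behaviour as x → -∞; each term tends to a finite value or vanishes.
Limit = -1.

Final answer: -1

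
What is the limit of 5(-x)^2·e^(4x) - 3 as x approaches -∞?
The product is a 0·∞ indeterminate form at x → -∞.
Rewrite the product as 5(-x)^2 / e^(-4x) (an ∞/∞ form) and apply L'Hôpital, or use the standard hierarchy e^(4|x|) ≫ |(-x)^2| as x → -∞.
The indeterminate product → 0, so the limit = -3.

Final answer: -3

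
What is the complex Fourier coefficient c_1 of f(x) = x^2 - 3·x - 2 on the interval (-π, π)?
Compute the real Fourier coefficients first: a_1 = -4, b_1 = -6.
Then c_1 = (a_1 − i·b_1)/2 = -2 + 3·i.

Final answer: -2 + 3·i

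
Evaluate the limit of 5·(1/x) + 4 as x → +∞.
Evaluate the dominant behaviour as x → +∞; each term tends to a finite value or vanishes.
Limit = 4.

Final answer: 4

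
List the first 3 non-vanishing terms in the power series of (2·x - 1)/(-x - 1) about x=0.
3·x^2 - 3·x + 1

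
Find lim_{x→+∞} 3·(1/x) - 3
Evaluate the dominant behaviour as x → +∞; each term tends to a finite value or vanishes.
Limit = -3.

Final answer: -3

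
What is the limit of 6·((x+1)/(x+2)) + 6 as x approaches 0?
Direct substitution at x = 0 gives 9.

Final answer: 9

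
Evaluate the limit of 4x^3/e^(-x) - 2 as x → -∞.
The quotient is an ∞/∞ indeterminate form as x → -∞.
Compare growth rates of the dominant terms (exponentials ≫ polynomials ≫ logarithms), or apply L'Hôpital's rule; the quotient → 0.
Adding the constant: 0 - 2 = -2. Limit = -2.

Final answer: -2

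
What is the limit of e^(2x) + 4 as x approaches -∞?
Evaluate the dominant behaviour as x → -∞; each term tends to a finite value or vanishes.
Limit = 4.

Final answer: 4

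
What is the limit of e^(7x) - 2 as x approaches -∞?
Evaluate the dominant behaviour as x → -∞; each term tends to a finite value or vanishes.
Limit = -2.

Final answer: -2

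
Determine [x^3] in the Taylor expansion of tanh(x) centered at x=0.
Expand to order 3: tanh(x) = -x^3/3 + x + O(x^4).
The coefficient of x^3 is -1/3.

Final answer: -1/3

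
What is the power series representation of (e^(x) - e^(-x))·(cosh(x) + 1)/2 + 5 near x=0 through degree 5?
17·x^5/120 + 5·x^3/6 + 2·x + 5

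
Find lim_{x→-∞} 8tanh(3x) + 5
Evaluate the dominant behaviour as x → -∞; each term tends to a finite value or vanishes.
Limit = -3.

Final answer: -3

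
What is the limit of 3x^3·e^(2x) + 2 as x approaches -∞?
The product is a 0·∞ indeterminate form at x → -∞.
Rewrite the product as 3x^3 / e^(-2x) (an ∞/∞ form) and apply L'Hôpital, or use the standard hierarchy e^(2|x|) ≫ |x^3| as x → -∞.
The indeterminate product → 0, so the limit = 2.

Final answer: 2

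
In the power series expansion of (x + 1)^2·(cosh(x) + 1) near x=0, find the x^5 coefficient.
Expand to order 5: (x + 1)^2·(cosh(x) + 1) = x^5/12 + 13·x^4/24 + x^3 + 5·x^2/2 + 4·x + 2 + O(x^6).
The coefficient of x^5 is 1/12.

Final answer: 1/12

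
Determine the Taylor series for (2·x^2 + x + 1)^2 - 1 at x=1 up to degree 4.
15 + 40·(x - 1) + 41·(x - 1)^2 + 20·(x - 1)^3 + 4·(x - 1)^4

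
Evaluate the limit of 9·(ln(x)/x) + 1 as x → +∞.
Evaluate the dominant behaviour as x → +∞; each term tends to a finite value or vanishes.
Limit = 1.

Final answer: 1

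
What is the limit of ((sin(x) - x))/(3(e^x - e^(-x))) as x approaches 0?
Both numerator and denominator → 0 as x → 0; this is a 0/0 indeterminate form.
Expand each to leading order near x = 0: numerator ~ -x^3/6, denominator ~ 6·x.
The limit of the ratio is 0.

Final answer: 0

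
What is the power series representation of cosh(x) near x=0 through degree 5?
x^4/24 + x^2/2 + 1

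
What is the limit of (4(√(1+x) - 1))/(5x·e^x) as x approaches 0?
Both numerator and denominator → 0 as x → 0; this is a 0/0 indeterminate form.
Expand each to leading order near x = 0: numerator ~ 2·x, denominator ~ 5·x.
The limit of the ratio is 2/5.

Final answer: 2/5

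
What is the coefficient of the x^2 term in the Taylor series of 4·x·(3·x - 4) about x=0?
Expand to order 2: 4·x·(3·x - 4) = 12·x^2 - 16·x + O(x^3).
The coefficient of x^2 is 12.

Final answer: 12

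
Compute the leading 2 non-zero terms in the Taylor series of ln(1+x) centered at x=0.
-x^2/2 + x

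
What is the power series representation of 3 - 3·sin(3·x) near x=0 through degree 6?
-243·x^5/40 + 27·x^3/2 - 9·x + 3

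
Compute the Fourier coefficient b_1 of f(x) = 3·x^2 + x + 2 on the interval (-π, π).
b_1 = (1/π) ∫_{-π}^{π} f(x)·sin(1x) dx.
Evaluate the integral (use parity and integration by parts as needed): b_1 = 2.

Final answer: 2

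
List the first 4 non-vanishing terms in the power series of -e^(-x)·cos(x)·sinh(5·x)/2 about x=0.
115·x^4/12 - 125·x^3/12 + 5·x^2/2 - 5·x/2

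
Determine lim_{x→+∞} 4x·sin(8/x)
As x → +∞: let u = 8/x → 0⁺; then 4·x·sin(8/x) = 4·8·sin(u)/u → 4·8·1 = 32.
Limit = 32.

Final answer: 32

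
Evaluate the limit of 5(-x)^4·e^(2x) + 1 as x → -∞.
The product is a 0·∞ indeterminate form at x → -∞.
Rewrite the product as 5(-x)^4 / e^(-2x) (an ∞/∞ form) and apply L'Hôpital, or use the standard hierarchy e^(2|x|) ≫ |(-x)^4| as x → -∞.
The indeterminate product → 0, so the limit = 1.

Final answer: 1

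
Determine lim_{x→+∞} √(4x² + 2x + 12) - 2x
As x → +∞: multiply by the conjugate to get (2x+12)/(√(4x²+2x+12)+2x); the denominator ~ 4x, so the limit is 2/4 = 1/2.
Limit = 1/2.

Final answer: 1/2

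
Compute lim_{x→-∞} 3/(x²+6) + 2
Evaluate the dominant behaviour as x → -∞; each term tends to a finite value or vanishes.
Limit = 2.

Final answer: 2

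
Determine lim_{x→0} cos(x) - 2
Direct substitution at x = 0 gives -1.

Final answer: -1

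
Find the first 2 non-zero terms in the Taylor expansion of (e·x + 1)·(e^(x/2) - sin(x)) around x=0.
x·(-1/2 + e) + 1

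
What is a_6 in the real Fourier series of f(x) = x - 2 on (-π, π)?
a_6 = (1/π) ∫_{-π}^{π} f(x)·cos(6x) dx.
Evaluate the integral (use parity and integration by parts as needed): a_6 = 0.

Final answer: 0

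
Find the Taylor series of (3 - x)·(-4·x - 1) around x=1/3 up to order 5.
-56/9 - 25·(x - 1/3)/3 + 4·(x - 1/3)^2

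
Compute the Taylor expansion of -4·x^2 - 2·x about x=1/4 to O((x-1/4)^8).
-3/4 - 4·(x - 1/4) - 4·(x - 1/4)^2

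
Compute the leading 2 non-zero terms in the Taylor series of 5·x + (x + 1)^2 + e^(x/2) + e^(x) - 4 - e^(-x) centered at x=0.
19·x/2 - 2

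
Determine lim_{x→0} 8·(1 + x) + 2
Direct substitution at x = 0 gives 10.

Final answer: 10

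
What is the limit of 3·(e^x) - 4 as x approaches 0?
Direct substitution at x = 0 gives -1.

Final answer: -1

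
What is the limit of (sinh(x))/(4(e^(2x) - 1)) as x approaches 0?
Both numerator and denominator → 0 as x → 0; this is a 0/0 indeterminate form.
Expand each to leading order near x = 0: numerator ~ x, denominator ~ 8·x.
The limit of the ratio is 1/8.

Final answer: 1/8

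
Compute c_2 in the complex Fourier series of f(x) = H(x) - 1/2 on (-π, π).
Compute the real Fourier coefficients first: a_2 = 0, b_2 = 0.
Then c_2 = (a_2 − i·b_2)/2 = 0.

Final answer: 0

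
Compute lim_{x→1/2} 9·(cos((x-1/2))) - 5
Direct substitution at x = 1/2 gives 4.

Final answer: 4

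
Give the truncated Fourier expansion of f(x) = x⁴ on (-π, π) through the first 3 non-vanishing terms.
(48 - 8·π^2)·cos(x) + (-3 + 2·π^2)·cos(2·x) + π^4/5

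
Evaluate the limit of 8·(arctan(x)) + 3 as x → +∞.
Evaluate the dominant behaviour as x → +∞; each term tends to a finite value or vanishes.
Limit = 3 + 4·π.

Final answer: 3 + 4·π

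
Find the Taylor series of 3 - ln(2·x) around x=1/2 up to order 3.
3 - 2·(x - 1/2) + 2·(x - 1/2)^2 - 8·(x - 1/2)^3/3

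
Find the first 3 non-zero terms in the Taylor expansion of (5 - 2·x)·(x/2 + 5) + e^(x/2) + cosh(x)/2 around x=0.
-5·x^2/8 - 7·x + 53/2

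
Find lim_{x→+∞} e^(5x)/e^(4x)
This is an ∞/∞ indeterminate form as x → +∞.
Rewrite e^(5x)/e^(4x) = e^((5−4)x) = e^(x); the exponent coefficient is 1 > 0 so e^(x) → ∞.
Limit = ∞.

Final answer: ∞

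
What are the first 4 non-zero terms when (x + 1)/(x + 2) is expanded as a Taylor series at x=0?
x^3/16 - x^2/8 + x/4 + 1/2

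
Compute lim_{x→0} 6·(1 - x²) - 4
Direct substitution at x = 0 gives 2.

Final answer: 2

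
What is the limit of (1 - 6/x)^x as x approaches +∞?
As x → +∞: this is the defining limit (1 - 6/x)^x → e^(-6).
Limit = e^(-6).

Final answer: e^(-6)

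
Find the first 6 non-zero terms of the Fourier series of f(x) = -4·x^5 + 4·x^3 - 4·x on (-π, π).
(-1016 - 8·π^4 + 168·π^2)·sin(x) + (-24·π^2 + 40 + 4·π^4)·sin(2·x) + (-8·π^4/3 - 680/81 + 232·π^2/27)·sin(3·x) + (-9·π^2/2 + 59/16 + 2·π^4)·sin(4·x) + (-8·π^4/5 - 1432/625 + 72·π^2/25)·sin(5·x) + (-56·π^2/27 + 136/81 + 4·π^4/3)·sin(6·x)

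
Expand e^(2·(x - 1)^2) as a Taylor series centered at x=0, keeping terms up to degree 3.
-56·x^3·e^(2)/3 + 10·x^2·e^(2) - 4·x·e^(2) + e^(2)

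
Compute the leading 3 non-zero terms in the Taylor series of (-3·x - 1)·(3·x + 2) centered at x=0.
-9·x^2 - 9·x - 2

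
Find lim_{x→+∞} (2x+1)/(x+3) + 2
Evaluate the dominant behaviour as x → +∞; each term tends to a finite value or vanishes.
Limit = 4.

Final answer: 4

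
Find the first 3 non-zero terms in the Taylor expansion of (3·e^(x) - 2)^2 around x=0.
12·x^2 + 6·x + 1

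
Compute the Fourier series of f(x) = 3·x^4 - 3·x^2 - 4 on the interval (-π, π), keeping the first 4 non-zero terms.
(156 - 24·π^2)·cos(x) + (-12 + 6·π^2)·cos(2·x) + (28/9 - 8·π^2/3)·cos(3·x) - π^2 - 4 + 3·π^4/5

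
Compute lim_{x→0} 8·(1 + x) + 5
Direct substitution at x = 0 gives 13.

Final answer: 13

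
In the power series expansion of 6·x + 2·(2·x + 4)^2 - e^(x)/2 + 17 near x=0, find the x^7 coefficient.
Expand to order 7: 6·x + 2·(2·x + 4)^2 - e^(x)/2 + 17 = -x^7/10080 - x^6/1440 - x^5/240 - x^4/48 - x^3/12 + 31·x^2/4 + 75·x/2 + 97/2 + O(x^8).
The coefficient of x^7 is -1/10080.

Final answer: -1/10080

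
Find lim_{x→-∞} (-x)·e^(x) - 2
The product is a 0·∞ indeterminate form at x → -∞.
Rewrite the product as (-x) / e^(-x) (an ∞/∞ form) and apply L'Hôpital, or use the standard hierarchy e^(|x|) ≫ |(-x)| as x → -∞.
The indeterminate product → 0, so the limit = -2.

Final answer: -2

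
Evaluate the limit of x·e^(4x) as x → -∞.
This is a 0·∞ indeterminate form at x → -∞.
Rewrite the product as x / e^(-4x) (an ∞/∞ form) and apply L'Hôpital, or use the standard hierarchy e^(4|x|) ≫ |x| as x → -∞.
The indeterminate product → 0, so the limit = 0.

Final answer: 0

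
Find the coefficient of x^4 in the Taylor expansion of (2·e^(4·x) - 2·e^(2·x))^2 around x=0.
Expand to order 4: (2·e^(4·x) - 2·e^(2·x))^2 = 880·x^4/3 + 96·x^3 + 16·x^2 + O(x^5).
The coefficient of x^4 is 880/3.

Final answer: 880/3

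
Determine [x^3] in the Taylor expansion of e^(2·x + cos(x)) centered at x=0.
Expand to order 3: e^(2·x + cos(x)) = e·x^3/3 + 3·e·x^2/2 + 2·e·x + e + O(x^4).
The coefficient of x^3 is e/3.

Final answer: e/3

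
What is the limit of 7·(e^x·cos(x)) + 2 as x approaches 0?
Direct substitution at x = 0 gives 9.

Final answer: 9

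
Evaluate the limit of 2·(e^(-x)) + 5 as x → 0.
Direct substitution at x = 0 gives 7.

Final answer: 7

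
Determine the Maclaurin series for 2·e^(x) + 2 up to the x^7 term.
x^7/2520 + x^6/360 + x^5/60 + x^4/12 + x^3/3 + x^2 + 2·x + 4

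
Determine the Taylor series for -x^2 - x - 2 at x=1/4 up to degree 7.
-37/16 - 3·(x - 1/4)/2 - (x - 1/4)^2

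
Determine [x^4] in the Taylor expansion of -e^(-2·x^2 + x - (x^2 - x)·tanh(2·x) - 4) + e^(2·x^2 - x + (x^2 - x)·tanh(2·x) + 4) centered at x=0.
Expand to order 4: -e^(-2·x^2 + x - (x^2 - x)·tanh(2·x) - 4) + e^(2·x^2 - x + (x^2 - x)·tanh(2·x) + 4) = x^4·(37·e^(-4)/8 + 17·e^(4)/24) + x^3·(11·e^(-4)/6 + 11·e^(4)/6) + x^2·(-e^(-4)/2 + e^(4)/2) + x·(-e^(4) - e^(-4)) - e^(-4) + e^(4) + O(x^5).
The coefficient of x^4 is 37·e^(-4)/8 + 17·e^(4)/24.

Final answer: 37·e^(-4)/8 + 17·e^(4)/24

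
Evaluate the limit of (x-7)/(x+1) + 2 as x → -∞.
Evaluate the dominant behaviour as x → -∞; each term tends to a finite value or vanishes.
Limit = 3.

Final answer: 3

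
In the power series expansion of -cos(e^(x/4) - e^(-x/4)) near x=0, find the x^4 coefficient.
0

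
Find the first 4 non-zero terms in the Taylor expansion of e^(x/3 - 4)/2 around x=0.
x^3·e^(-4)/324 + x^2·e^(-4)/36 + x·e^(-4)/6 + e^(-4)/2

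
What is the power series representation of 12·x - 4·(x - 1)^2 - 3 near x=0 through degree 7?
-4·x^2 + 20·x - 7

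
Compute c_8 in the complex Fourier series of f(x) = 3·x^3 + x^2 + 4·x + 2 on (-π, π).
Compute the real Fourier coefficients first: a_8 = 1/16, b_8 = -3·π^2/4 - 119/128.
Then c_8 = (a_8 − i·b_8)/2 = 1/32 + 119·i/256 + 3·i·π^2/8.

Final answer: 1/32 + 119·i/256 + 3·i·π^2/8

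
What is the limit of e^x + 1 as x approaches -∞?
Evaluate the dominant behaviour as x → -∞; each term tends to a finite value or vanishes.
Limit = 1.

Final answer: 1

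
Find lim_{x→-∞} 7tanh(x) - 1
Evaluate the dominant behaviour as x → -∞; each term tends to a finite value or vanishes.
Limit = -8.

Final answer: -8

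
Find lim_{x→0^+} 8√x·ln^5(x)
This is a 0·∞ indeterminate form at x → 0⁺.
Rewrite the product as 8·ln^5(x) / x^(-1/2) and apply L'Hôpital, or use the standard hierarchy x^(-1/2) ≫ |ln x|^5 as x → 0⁺.
The indeterminate product → 0, so the limit = 0.

Final answer: 0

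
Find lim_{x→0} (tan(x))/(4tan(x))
Both numerator and denominator → 0 as x → 0; this is a 0/0 indeterminate form.
Expand each to leading order near x = 0: numerator ~ x, denominator ~ 4·x.
The limit of the ratio is 1/4.

Final answer: 1/4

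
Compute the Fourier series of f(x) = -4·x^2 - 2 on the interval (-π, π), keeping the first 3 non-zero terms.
16·cos(x) - 4·cos(2·x) - 4·π^2/3 - 2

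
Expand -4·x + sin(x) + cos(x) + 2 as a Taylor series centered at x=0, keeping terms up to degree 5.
x^5/120 + x^4/24 - x^3/6 - x^2/2 - 3·x + 3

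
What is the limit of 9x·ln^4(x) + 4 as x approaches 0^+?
The product is a 0·∞ indeterminate form at x → 0⁺.
Rewrite the product as 9·ln^4(x) / x^(-1) and apply L'Hôpital, or use the standard hierarchy x^(-1) ≫ |ln x|^4 as x → 0⁺.
The indeterminate product → 0, so the limit = 4.

Final answer: 4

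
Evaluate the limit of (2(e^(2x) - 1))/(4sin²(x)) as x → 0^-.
Both numerator and denominator → 0 as x → 0^-; this is a 0/0 indeterminate form.
Expand each to leading order near x = 0: numerator ~ 4·x, denominator ~ 4·x^2.
The limit of the ratio is -∞.

Final answer: -∞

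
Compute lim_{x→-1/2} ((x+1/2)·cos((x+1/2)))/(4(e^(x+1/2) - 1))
Both numerator and denominator → 0 as x → -1/2; this is a 0/0 indeterminate form.
Expand each to leading order near x = -1/2: numerator ~ (x + 1/2), denominator ~ 4·(x + 1/2).
The limit of the ratio is 1/4.

Final answer: 1/4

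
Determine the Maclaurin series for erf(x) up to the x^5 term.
x^5/(5·√(π)) - 2·x^3/(3·√(π)) + 2·x/√(π)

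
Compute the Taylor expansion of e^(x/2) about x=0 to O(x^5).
x^4/384 + x^3/48 + x^2/8 + x/2 + 1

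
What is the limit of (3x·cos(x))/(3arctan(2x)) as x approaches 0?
Both numerator and denominator → 0 as x → 0; this is a 0/0 indeterminate form.
Expand each to leading order near x = 0: numerator ~ 3·x, denominator ~ 6·x.
The limit of the ratio is 1/2.

Final answer: 1/2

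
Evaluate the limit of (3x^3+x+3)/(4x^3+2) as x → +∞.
This is an ∞/∞ indeterminate form as x → +∞.
Divide numerator and denominator by x^3 and let the lower-order terms vanish; the leading terms give 3/4.
Limit = 3/4.

Final answer: 3/4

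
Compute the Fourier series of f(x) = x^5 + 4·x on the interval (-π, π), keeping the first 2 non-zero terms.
(-40·π^2 + 2·π^4 + 248)·sin(x) + (-π^4 - 23/2 + 5·π^2)·sin(2·x)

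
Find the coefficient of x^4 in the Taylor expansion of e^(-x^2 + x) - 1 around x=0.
Expand to order 4: e^(-x^2 + x) - 1 = x^4/24 - 5·x^3/6 - x^2/2 + x + O(x^5).
The coefficient of x^4 is 1/24.

Final answer: 1/24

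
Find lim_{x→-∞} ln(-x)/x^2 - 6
The quotient is an ∞/∞ indeterminate form as x → -∞.
Compare growth rates of the dominant terms (exponentials ≫ polynomials ≫ logarithms), or apply L'Hôpital's rule; the quotient → 0.
Adding the constant: 0 - 6 = -6. Limit = -6.

Final answer: -6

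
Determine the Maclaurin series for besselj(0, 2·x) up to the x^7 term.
-x^6/36 + x^4/4 - x^2 + 1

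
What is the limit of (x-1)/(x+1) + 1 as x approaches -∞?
Evaluate the dominant behaviour as x → -∞; each term tends to a finite value or vanishes.
Limit = 2.

Final answer: 2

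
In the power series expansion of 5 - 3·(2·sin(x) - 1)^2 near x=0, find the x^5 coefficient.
Expand to order 5: 5 - 3·(2·sin(x) - 1)^2 = x^5/10 + 4·x^4 - 2·x^3 - 12·x^2 + 12·x + 2 + O(x^6).
The coefficient of x^5 is 1/10.

Final answer: 1/10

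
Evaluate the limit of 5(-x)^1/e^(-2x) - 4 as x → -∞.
The quotient is an ∞/∞ indeterminate form as x → -∞.
Compare growth rates of the dominant terms (exponentials ≫ polynomials ≫ logarithms), or apply L'Hôpital's rule; the quotient → 0.
Adding the constant: 0 - 4 = -4. Limit = -4.

Final answer: -4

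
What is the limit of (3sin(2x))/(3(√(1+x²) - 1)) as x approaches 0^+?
Both numerator and denominator → 0 as x → 0^+; this is a 0/0 indeterminate form.
Expand each to leading order near x = 0: numerator ~ 6·x, denominator ~ 3·x^2/2.
The limit of the ratio is ∞.

Final answer: ∞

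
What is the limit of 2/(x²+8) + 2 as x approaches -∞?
Evaluate the dominant behaviour as x → -∞; each term tends to a finite value or vanishes.
Limit = 2.

Final answer: 2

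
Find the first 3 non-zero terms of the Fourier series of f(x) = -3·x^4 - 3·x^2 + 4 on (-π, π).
(-132 + 24·π^2)·cos(x) + (6 - 6·π^2)·cos(2·x) - 3·π^4/5 - π^2 + 4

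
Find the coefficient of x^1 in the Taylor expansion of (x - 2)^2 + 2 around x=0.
Expand to order 1: (x - 2)^2 + 2 = 6 - 4·x + O(x^2).
The coefficient of x^1 is -4.

Final answer: -4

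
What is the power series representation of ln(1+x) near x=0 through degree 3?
x^3/3 - x^2/2 + x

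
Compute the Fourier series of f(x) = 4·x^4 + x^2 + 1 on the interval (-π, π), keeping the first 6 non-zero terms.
(188 - 32·π^2)·cos(x) + (-11 + 8·π^2)·cos(2·x) + (52/27 - 32·π^2/9)·cos(3·x) + (-1/2 + 2·π^2)·cos(4·x) + (92/625 - 32·π^2/25)·cos(5·x) + 1 + π^2/3 + 4·π^4/5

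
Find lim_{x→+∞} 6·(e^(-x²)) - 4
Evaluate the dominant behaviour as x → +∞; each term tends to a finite value or vanishes.
Limit = -4.

Final answer: -4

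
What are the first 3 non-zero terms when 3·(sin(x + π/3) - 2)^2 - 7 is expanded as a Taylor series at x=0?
3·x^2·(-2 + √(3)/2)^2·(1/(4·(-2 + √(3)/2)^2) - √(3)/(2·(-2 + √(3)/2))) + x·(-6 + 3·√(3)/2) - 7 + 3·(-2 + √(3)/2)^2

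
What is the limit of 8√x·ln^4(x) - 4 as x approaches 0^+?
The product is a 0·∞ indeterminate form at x → 0⁺.
Rewrite the product as 8·ln^4(x) / x^(-1/2) and apply L'Hôpital, or use the standard hierarchy x^(-1/2) ≫ |ln x|^4 as x → 0⁺.
The indeterminate product → 0, so the limit = -4.

Final answer: -4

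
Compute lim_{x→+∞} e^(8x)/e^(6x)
This is an ∞/∞ indeterminate form as x → +∞.
Rewrite e^(8x)/e^(6x) = e^((8−6)x) = e^(2x); the exponent coefficient is 2 > 0 so e^(2x) → ∞.
Limit = ∞.

Final answer: ∞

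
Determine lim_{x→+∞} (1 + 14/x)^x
As x → +∞: this is the defining limit (1 + 14/x)^x → e^14.
Limit = e^(14).

Final answer: e^(14)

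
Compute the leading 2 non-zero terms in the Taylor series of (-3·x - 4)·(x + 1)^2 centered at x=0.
-11·x - 4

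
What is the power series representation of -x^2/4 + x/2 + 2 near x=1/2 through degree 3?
35/16 + (x - 1/2)/4 - (x - 1/2)^2/4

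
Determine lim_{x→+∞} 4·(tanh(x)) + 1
Evaluate the dominant behaviour as x → +∞; each term tends to a finite value or vanishes.
Limit = 5.

Final answer: 5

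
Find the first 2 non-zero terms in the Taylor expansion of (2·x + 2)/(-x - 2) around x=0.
-x/2 - 1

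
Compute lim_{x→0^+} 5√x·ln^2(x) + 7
The product is a 0·∞ indeterminate form at x → 0⁺.
Rewrite the product as 5·ln^2(x) / x^(-1/2) and apply L'Hôpital, or use the standard hierarchy x^(-1/2) ≫ |ln x|^2 as x → 0⁺.
The indeterminate product → 0, so the limit = 7.

Final answer: 7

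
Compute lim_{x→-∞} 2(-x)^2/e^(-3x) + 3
The quotient is an ∞/∞ indeterminate form as x → -∞.
Compare growth rates of the dominant terms (exponentials ≫ polynomials ≫ logarithms), or apply L'Hôpital's rule; the quotient → 0.
Adding the constant: 0 + 3 = 3. Limit = 3.

Final answer: 3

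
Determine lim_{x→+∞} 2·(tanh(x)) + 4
Evaluate the dominant behaviour as x → +∞; each term tends to a finite value or vanishes.
Limit = 6.

Final answer: 6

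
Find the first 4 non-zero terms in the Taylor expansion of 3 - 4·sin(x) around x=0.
-x^5/30 + 2·x^3/3 - 4·x + 3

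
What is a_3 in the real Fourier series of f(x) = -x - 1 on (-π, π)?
a_3 = (1/π) ∫_{-π}^{π} f(x)·cos(3x) dx.
Evaluate the integral (use parity and integration by parts as needed): a_3 = 0.

Final answer: 0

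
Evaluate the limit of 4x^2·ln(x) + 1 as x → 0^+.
The product is a 0·∞ indeterminate form at x → 0⁺.
Rewrite the product as 4·ln(x) / x^(-2) and apply L'Hôpital, or use the standard hierarchy x^(-2) ≫ |ln x| as x → 0⁺.
The indeterminate product → 0, so the limit = 1.

Final answer: 1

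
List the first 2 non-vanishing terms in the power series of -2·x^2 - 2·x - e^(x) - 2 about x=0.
-3·x - 3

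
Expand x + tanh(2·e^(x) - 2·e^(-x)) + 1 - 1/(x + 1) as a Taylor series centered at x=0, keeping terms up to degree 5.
1269·x^5/10 - x^4 - 59·x^3/3 - x^2 + 6·x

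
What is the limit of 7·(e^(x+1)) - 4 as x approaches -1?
Direct substitution at x = -1 gives 3.

Final answer: 3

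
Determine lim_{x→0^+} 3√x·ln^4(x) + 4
The product is a 0·∞ indeterminate form at x → 0⁺.
Rewrite the product as 3·ln^4(x) / x^(-1/2) and apply L'Hôpital, or use the standard hierarchy x^(-1/2) ≫ |ln x|^4 as x → 0⁺.
The indeterminate product → 0, so the limit = 4.

Final answer: 4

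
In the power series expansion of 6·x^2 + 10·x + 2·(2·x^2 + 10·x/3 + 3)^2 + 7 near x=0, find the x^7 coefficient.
Expand to order 7: 6·x^2 + 10·x + 2·(2·x^2 + 10·x/3 + 3)^2 + 7 = 8·x^4 + 80·x^3/3 + 470·x^2/9 + 50·x + 25 + O(x^8).
The coefficient of x^7 is 0.

Final answer: 0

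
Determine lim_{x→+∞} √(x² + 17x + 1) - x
This is an ∞ − ∞ indeterminate form.
Multiply and divide by the conjugate √(x²+17x + 1) + x; the x² terms cancel, leaving (17x + 1)/(√(x²+17x + 1)+x) → 17/2.
Limit = 17/2.

Final answer: 17/2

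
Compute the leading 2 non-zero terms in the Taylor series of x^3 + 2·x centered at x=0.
x^3 + 2·x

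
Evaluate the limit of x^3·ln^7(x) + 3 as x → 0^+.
The product is a 0·∞ indeterminate form at x → 0⁺.
Rewrite the product as ln^7(x) / x^(-3) and apply L'Hôpital, or use the standard hierarchy x^(-3) ≫ |ln x|^7 as x → 0⁺.
The indeterminate product → 0, so the limit = 3.

Final answer: 3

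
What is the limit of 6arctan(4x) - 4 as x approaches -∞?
Evaluate the dominant behaviour as x → -∞; each term tends to a finite value or vanishes.
Limit = -3·π - 4.

Final answer: -3·π - 4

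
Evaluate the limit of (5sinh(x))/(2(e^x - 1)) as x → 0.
Both numerator and denominator → 0 as x → 0; this is a 0/0 indeterminate form.
Expand each to leading order near x = 0: numerator ~ 5·x, denominator ~ 2·x.
The limit of the ratio is 5/2.

Final answer: 5/2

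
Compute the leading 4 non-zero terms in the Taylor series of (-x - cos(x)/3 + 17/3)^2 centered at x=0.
-x^3/3 + 25·x^2/9 - 32·x/3 + 256/9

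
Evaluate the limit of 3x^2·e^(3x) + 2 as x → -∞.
The product is a 0·∞ indeterminate form at x → -∞.
Rewrite the product as 3x^2 / e^(-3x) (an ∞/∞ form) and apply L'Hôpital, or use the standard hierarchy e^(3|x|) ≫ |x^2| as x → -∞.
The indeterminate product → 0, so the limit = 2.

Final answer: 2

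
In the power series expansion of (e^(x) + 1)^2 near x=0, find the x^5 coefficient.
Expand to order 5: (e^(x) + 1)^2 = 17·x^5/60 + 3·x^4/4 + 5·x^3/3 + 3·x^2 + 4·x + 4 + O(x^6).
The coefficient of x^5 is 17/60.

Final answer: 17/60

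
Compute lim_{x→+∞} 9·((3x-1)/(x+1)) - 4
Evaluate the dominant behaviour as x → +∞; each term tends to a finite value or vanishes.
Limit = 23.

Final answer: 23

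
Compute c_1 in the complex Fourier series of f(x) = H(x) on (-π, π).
Compute the real Fourier coefficients first: a_1 = 0, b_1 = 2/π.
Then c_1 = (a_1 − i·b_1)/2 = -i/π.

Final answer: -i/π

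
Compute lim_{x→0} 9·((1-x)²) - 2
Direct substitution at x = 0 gives 7.

Final answer: 7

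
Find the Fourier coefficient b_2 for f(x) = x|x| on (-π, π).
b_2 = (1/π) ∫_{-π}^{π} f(x)·sin(2x) dx.
Evaluate the integral (use parity and integration by parts as needed): b_2 = -π.

Final answer: -π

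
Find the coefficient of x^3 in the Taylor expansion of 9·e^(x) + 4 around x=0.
Expand to order 3: 9·e^(x) + 4 = 3·x^3/2 + 9·x^2/2 + 9·x + 13 + O(x^4).
The coefficient of x^3 is 3/2.

Final answer: 3/2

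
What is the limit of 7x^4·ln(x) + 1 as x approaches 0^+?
The product is a 0·∞ indeterminate form at x → 0⁺.
Rewrite the product as 7·ln(x) / x^(-4) and apply L'Hôpital, or use the standard hierarchy x^(-4) ≫ |ln x| as x → 0⁺.
The indeterminate product → 0, so the limit = 1.

Final answer: 1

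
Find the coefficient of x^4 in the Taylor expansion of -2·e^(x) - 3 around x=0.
Expand to order 4: -2·e^(x) - 3 = -x^4/12 - x^3/3 - x^2 - 2·x - 5 + O(x^5).
The coefficient of x^4 is -1/12.

Final answer: -1/12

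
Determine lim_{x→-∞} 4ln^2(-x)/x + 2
The quotient is an ∞/∞ indeterminate form as x → -∞.
Compare growth rates of the dominant terms (exponentials ≫ polynomials ≫ logarithms), or apply L'Hôpital's rule; the quotient → 0.
Adding the constant: 0 + 2 = 2. Limit = 2.

Final answer: 2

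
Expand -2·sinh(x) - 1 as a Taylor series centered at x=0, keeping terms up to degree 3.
-x^3/3 - 2·x - 1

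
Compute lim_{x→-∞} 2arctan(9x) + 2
Evaluate the dominant behaviour as x → -∞; each term tends to a finite value or vanishes.
Limit = 2 - π.

Final answer: 2 - π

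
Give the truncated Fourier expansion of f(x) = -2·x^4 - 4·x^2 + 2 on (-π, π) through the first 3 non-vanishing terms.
(-80 + 16·π^2)·cos(x) + (2 - 4·π^2)·cos(2·x) - 2·π^4/5 - 4·π^2/3 + 2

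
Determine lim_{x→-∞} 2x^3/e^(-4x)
This is an ∞/∞ indeterminate form as x → -∞.
Compare growth rates of the dominant terms (exponentials ≫ polynomials ≫ logarithms), or apply L'Hôpital's rule; the quotient → 0.
Limit = 0.

Final answer: 0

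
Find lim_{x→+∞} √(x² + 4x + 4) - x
This is an ∞ − ∞ indeterminate form.
Multiply and divide by the conjugate √(x²+4x + 4) + x; the x² terms cancel, leaving (4x + 4)/(√(x²+4x + 4)+x) → 4/2 = 2.
Limit = 2.

Final answer: 2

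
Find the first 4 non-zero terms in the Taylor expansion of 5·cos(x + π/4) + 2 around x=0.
5·√(2)·x^3/12 - 5·√(2)·x^2/4 - 5·√(2)·x/2 + 2 + 5·√(2)/2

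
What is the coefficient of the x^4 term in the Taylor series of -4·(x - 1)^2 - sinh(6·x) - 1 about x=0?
Expand to order 4: -4·(x - 1)^2 - sinh(6·x) - 1 = -36·x^3 - 4·x^2 + 2·x - 5 + O(x^5).
The coefficient of x^4 is 0.

Final answer: 0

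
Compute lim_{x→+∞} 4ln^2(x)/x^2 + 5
The quotient is an ∞/∞ indeterminate form as x → +∞.
The polynomial denominator x^2 dominates the logarithmic numerator (any positive power of x ≫ ln^2(x) as x → ∞), so the quotient → 0.
Adding the constant: 0 + 5 = 5. Limit = 5.

Final answer: 5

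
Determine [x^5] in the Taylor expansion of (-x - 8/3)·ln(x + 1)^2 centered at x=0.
Expand to order 5: (-x - 8/3)·ln(x + 1)^2 = 47·x^5/36 - 13·x^4/9 + 5·x^3/3 - 8·x^2/3 + O(x^6).
The coefficient of x^5 is 47/36.

Final answer: 47/36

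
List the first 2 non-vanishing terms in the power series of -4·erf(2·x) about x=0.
64·x^3/(3·√(π)) - 16·x/√(π)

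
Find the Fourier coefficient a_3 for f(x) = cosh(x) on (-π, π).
a_3 = (1/π) ∫_{-π}^{π} f(x)·cos(3x) dx.
Evaluate the integral (use parity and integration by parts as needed): a_3 = -sinh(π)/(5·π).

Final answer: -sinh(π)/(5·π)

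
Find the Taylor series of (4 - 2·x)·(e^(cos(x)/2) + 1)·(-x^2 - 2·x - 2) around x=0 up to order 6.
49·x^6·e^(1/2)/720 - 17·x^5·e^(1/2)/24 - 5·x^4·e^(1/2)/12 + x^3·(2 + 3·e^(1/2)) + 2·x^2·e^(1/2) + x·(-4·e^(1/2) - 4) - 8·e^(1/2) - 8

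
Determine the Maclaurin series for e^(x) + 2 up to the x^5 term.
x^5/120 + x^4/24 + x^3/6 + x^2/2 + x + 3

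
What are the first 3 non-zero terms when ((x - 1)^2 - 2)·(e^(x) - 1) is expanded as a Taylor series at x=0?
-x^3/6 - 5·x^2/2 - x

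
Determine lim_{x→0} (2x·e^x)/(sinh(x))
Both numerator and denominator → 0 as x → 0; this is a 0/0 indeterminate form.
Expand each to leading order near x = 0: numerator ~ 2·x, denominator ~ x.
The limit of the ratio is 2.

Final answer: 2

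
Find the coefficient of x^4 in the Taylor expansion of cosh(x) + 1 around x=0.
Expand to order 4: cosh(x) + 1 = x^4/24 + x^2/2 + 2 + O(x^5).
The coefficient of x^4 is 1/24.

Final answer: 1/24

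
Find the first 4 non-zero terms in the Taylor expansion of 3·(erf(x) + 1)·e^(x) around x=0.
x^3·(1/2 + 1/√(π)) + x^2·(3/2 + 6/√(π)) + x·(3 + 6/√(π)) + 3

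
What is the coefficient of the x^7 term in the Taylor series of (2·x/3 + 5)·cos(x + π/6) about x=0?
Expand to order 7: (2·x/3 + 5)·cos(x + π/6) = x^7·(1/2016 - √(3)/2160) + x^6·(-√(3)/288 - 1/360) + x^5·(-1/48 + √(3)/72) + x^4·(1/18 + 5·√(3)/48) + x^3·(5/12 - √(3)/6) + x^2·(-5·√(3)/4 - 1/3) + x·(-5/2 + √(3)/3) + 5·√(3)/2 + O(x^8).
The coefficient of x^7 is 1/2016 - √(3)/2160.

Final answer: 1/2016 - √(3)/2160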